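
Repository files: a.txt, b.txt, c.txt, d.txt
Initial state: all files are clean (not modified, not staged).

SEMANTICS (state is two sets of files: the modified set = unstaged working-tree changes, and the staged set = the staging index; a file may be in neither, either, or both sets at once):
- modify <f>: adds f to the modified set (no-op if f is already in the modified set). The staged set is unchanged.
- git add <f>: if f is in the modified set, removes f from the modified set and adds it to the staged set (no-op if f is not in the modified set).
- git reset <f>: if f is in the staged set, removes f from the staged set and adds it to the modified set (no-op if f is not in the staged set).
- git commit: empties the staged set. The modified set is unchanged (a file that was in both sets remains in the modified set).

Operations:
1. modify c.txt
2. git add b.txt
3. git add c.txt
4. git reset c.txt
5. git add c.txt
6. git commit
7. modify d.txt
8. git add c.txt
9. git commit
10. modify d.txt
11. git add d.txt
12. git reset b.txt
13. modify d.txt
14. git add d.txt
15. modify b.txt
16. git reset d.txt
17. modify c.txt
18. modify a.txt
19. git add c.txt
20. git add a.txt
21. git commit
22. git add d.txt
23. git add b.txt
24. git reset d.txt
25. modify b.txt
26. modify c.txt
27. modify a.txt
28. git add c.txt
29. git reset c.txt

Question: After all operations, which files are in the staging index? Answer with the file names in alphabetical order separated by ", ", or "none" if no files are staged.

Answer: b.txt

Derivation:
After op 1 (modify c.txt): modified={c.txt} staged={none}
After op 2 (git add b.txt): modified={c.txt} staged={none}
After op 3 (git add c.txt): modified={none} staged={c.txt}
After op 4 (git reset c.txt): modified={c.txt} staged={none}
After op 5 (git add c.txt): modified={none} staged={c.txt}
After op 6 (git commit): modified={none} staged={none}
After op 7 (modify d.txt): modified={d.txt} staged={none}
After op 8 (git add c.txt): modified={d.txt} staged={none}
After op 9 (git commit): modified={d.txt} staged={none}
After op 10 (modify d.txt): modified={d.txt} staged={none}
After op 11 (git add d.txt): modified={none} staged={d.txt}
After op 12 (git reset b.txt): modified={none} staged={d.txt}
After op 13 (modify d.txt): modified={d.txt} staged={d.txt}
After op 14 (git add d.txt): modified={none} staged={d.txt}
After op 15 (modify b.txt): modified={b.txt} staged={d.txt}
After op 16 (git reset d.txt): modified={b.txt, d.txt} staged={none}
After op 17 (modify c.txt): modified={b.txt, c.txt, d.txt} staged={none}
After op 18 (modify a.txt): modified={a.txt, b.txt, c.txt, d.txt} staged={none}
After op 19 (git add c.txt): modified={a.txt, b.txt, d.txt} staged={c.txt}
After op 20 (git add a.txt): modified={b.txt, d.txt} staged={a.txt, c.txt}
After op 21 (git commit): modified={b.txt, d.txt} staged={none}
After op 22 (git add d.txt): modified={b.txt} staged={d.txt}
After op 23 (git add b.txt): modified={none} staged={b.txt, d.txt}
After op 24 (git reset d.txt): modified={d.txt} staged={b.txt}
After op 25 (modify b.txt): modified={b.txt, d.txt} staged={b.txt}
After op 26 (modify c.txt): modified={b.txt, c.txt, d.txt} staged={b.txt}
After op 27 (modify a.txt): modified={a.txt, b.txt, c.txt, d.txt} staged={b.txt}
After op 28 (git add c.txt): modified={a.txt, b.txt, d.txt} staged={b.txt, c.txt}
After op 29 (git reset c.txt): modified={a.txt, b.txt, c.txt, d.txt} staged={b.txt}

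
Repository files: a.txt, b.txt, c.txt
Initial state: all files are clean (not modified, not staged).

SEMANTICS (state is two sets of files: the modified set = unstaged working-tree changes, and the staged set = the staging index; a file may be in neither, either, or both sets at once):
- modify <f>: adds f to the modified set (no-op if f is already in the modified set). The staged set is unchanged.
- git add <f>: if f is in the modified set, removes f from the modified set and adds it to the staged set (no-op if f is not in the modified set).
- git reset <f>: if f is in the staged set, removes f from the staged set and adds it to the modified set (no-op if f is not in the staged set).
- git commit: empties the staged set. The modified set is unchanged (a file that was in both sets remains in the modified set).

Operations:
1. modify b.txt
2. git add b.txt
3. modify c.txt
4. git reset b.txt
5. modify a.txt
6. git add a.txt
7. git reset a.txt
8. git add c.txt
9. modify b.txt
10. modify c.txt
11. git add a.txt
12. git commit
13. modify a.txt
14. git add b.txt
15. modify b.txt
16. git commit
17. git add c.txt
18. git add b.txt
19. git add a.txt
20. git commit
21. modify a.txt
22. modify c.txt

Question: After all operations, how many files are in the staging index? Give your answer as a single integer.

After op 1 (modify b.txt): modified={b.txt} staged={none}
After op 2 (git add b.txt): modified={none} staged={b.txt}
After op 3 (modify c.txt): modified={c.txt} staged={b.txt}
After op 4 (git reset b.txt): modified={b.txt, c.txt} staged={none}
After op 5 (modify a.txt): modified={a.txt, b.txt, c.txt} staged={none}
After op 6 (git add a.txt): modified={b.txt, c.txt} staged={a.txt}
After op 7 (git reset a.txt): modified={a.txt, b.txt, c.txt} staged={none}
After op 8 (git add c.txt): modified={a.txt, b.txt} staged={c.txt}
After op 9 (modify b.txt): modified={a.txt, b.txt} staged={c.txt}
After op 10 (modify c.txt): modified={a.txt, b.txt, c.txt} staged={c.txt}
After op 11 (git add a.txt): modified={b.txt, c.txt} staged={a.txt, c.txt}
After op 12 (git commit): modified={b.txt, c.txt} staged={none}
After op 13 (modify a.txt): modified={a.txt, b.txt, c.txt} staged={none}
After op 14 (git add b.txt): modified={a.txt, c.txt} staged={b.txt}
After op 15 (modify b.txt): modified={a.txt, b.txt, c.txt} staged={b.txt}
After op 16 (git commit): modified={a.txt, b.txt, c.txt} staged={none}
After op 17 (git add c.txt): modified={a.txt, b.txt} staged={c.txt}
After op 18 (git add b.txt): modified={a.txt} staged={b.txt, c.txt}
After op 19 (git add a.txt): modified={none} staged={a.txt, b.txt, c.txt}
After op 20 (git commit): modified={none} staged={none}
After op 21 (modify a.txt): modified={a.txt} staged={none}
After op 22 (modify c.txt): modified={a.txt, c.txt} staged={none}
Final staged set: {none} -> count=0

Answer: 0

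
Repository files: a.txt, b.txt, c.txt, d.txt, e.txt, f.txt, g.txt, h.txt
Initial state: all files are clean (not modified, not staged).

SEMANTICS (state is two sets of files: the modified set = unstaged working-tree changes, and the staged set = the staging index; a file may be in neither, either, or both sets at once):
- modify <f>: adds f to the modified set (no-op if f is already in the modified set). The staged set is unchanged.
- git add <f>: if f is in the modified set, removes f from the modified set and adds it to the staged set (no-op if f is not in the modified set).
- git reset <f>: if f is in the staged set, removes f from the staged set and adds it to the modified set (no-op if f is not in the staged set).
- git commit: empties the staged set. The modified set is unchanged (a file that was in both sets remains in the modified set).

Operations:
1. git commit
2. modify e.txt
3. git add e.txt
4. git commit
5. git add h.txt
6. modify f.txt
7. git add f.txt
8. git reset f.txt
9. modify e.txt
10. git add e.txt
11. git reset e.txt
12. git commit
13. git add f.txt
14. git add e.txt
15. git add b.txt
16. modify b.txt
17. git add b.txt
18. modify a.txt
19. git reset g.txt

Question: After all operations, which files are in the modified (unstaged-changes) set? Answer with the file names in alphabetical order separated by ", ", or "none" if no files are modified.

After op 1 (git commit): modified={none} staged={none}
After op 2 (modify e.txt): modified={e.txt} staged={none}
After op 3 (git add e.txt): modified={none} staged={e.txt}
After op 4 (git commit): modified={none} staged={none}
After op 5 (git add h.txt): modified={none} staged={none}
After op 6 (modify f.txt): modified={f.txt} staged={none}
After op 7 (git add f.txt): modified={none} staged={f.txt}
After op 8 (git reset f.txt): modified={f.txt} staged={none}
After op 9 (modify e.txt): modified={e.txt, f.txt} staged={none}
After op 10 (git add e.txt): modified={f.txt} staged={e.txt}
After op 11 (git reset e.txt): modified={e.txt, f.txt} staged={none}
After op 12 (git commit): modified={e.txt, f.txt} staged={none}
After op 13 (git add f.txt): modified={e.txt} staged={f.txt}
After op 14 (git add e.txt): modified={none} staged={e.txt, f.txt}
After op 15 (git add b.txt): modified={none} staged={e.txt, f.txt}
After op 16 (modify b.txt): modified={b.txt} staged={e.txt, f.txt}
After op 17 (git add b.txt): modified={none} staged={b.txt, e.txt, f.txt}
After op 18 (modify a.txt): modified={a.txt} staged={b.txt, e.txt, f.txt}
After op 19 (git reset g.txt): modified={a.txt} staged={b.txt, e.txt, f.txt}

Answer: a.txt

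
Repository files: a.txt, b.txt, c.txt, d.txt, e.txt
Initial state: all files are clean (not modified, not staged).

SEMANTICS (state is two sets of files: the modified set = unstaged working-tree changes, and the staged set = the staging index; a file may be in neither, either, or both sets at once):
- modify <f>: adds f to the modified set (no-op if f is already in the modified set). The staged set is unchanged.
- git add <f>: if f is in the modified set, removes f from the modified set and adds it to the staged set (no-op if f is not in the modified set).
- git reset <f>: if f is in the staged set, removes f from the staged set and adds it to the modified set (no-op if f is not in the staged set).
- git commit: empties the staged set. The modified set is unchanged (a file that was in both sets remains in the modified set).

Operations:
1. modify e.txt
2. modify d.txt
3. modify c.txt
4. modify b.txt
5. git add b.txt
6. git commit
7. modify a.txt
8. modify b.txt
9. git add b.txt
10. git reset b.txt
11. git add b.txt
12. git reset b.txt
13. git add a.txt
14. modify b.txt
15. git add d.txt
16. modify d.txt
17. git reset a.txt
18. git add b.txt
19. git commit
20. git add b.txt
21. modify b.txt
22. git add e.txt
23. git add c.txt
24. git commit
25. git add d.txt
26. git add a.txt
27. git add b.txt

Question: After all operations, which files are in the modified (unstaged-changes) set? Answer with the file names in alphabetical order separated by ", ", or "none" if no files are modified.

Answer: none

Derivation:
After op 1 (modify e.txt): modified={e.txt} staged={none}
After op 2 (modify d.txt): modified={d.txt, e.txt} staged={none}
After op 3 (modify c.txt): modified={c.txt, d.txt, e.txt} staged={none}
After op 4 (modify b.txt): modified={b.txt, c.txt, d.txt, e.txt} staged={none}
After op 5 (git add b.txt): modified={c.txt, d.txt, e.txt} staged={b.txt}
After op 6 (git commit): modified={c.txt, d.txt, e.txt} staged={none}
After op 7 (modify a.txt): modified={a.txt, c.txt, d.txt, e.txt} staged={none}
After op 8 (modify b.txt): modified={a.txt, b.txt, c.txt, d.txt, e.txt} staged={none}
After op 9 (git add b.txt): modified={a.txt, c.txt, d.txt, e.txt} staged={b.txt}
After op 10 (git reset b.txt): modified={a.txt, b.txt, c.txt, d.txt, e.txt} staged={none}
After op 11 (git add b.txt): modified={a.txt, c.txt, d.txt, e.txt} staged={b.txt}
After op 12 (git reset b.txt): modified={a.txt, b.txt, c.txt, d.txt, e.txt} staged={none}
After op 13 (git add a.txt): modified={b.txt, c.txt, d.txt, e.txt} staged={a.txt}
After op 14 (modify b.txt): modified={b.txt, c.txt, d.txt, e.txt} staged={a.txt}
After op 15 (git add d.txt): modified={b.txt, c.txt, e.txt} staged={a.txt, d.txt}
After op 16 (modify d.txt): modified={b.txt, c.txt, d.txt, e.txt} staged={a.txt, d.txt}
After op 17 (git reset a.txt): modified={a.txt, b.txt, c.txt, d.txt, e.txt} staged={d.txt}
After op 18 (git add b.txt): modified={a.txt, c.txt, d.txt, e.txt} staged={b.txt, d.txt}
After op 19 (git commit): modified={a.txt, c.txt, d.txt, e.txt} staged={none}
After op 20 (git add b.txt): modified={a.txt, c.txt, d.txt, e.txt} staged={none}
After op 21 (modify b.txt): modified={a.txt, b.txt, c.txt, d.txt, e.txt} staged={none}
After op 22 (git add e.txt): modified={a.txt, b.txt, c.txt, d.txt} staged={e.txt}
After op 23 (git add c.txt): modified={a.txt, b.txt, d.txt} staged={c.txt, e.txt}
After op 24 (git commit): modified={a.txt, b.txt, d.txt} staged={none}
After op 25 (git add d.txt): modified={a.txt, b.txt} staged={d.txt}
After op 26 (git add a.txt): modified={b.txt} staged={a.txt, d.txt}
After op 27 (git add b.txt): modified={none} staged={a.txt, b.txt, d.txt}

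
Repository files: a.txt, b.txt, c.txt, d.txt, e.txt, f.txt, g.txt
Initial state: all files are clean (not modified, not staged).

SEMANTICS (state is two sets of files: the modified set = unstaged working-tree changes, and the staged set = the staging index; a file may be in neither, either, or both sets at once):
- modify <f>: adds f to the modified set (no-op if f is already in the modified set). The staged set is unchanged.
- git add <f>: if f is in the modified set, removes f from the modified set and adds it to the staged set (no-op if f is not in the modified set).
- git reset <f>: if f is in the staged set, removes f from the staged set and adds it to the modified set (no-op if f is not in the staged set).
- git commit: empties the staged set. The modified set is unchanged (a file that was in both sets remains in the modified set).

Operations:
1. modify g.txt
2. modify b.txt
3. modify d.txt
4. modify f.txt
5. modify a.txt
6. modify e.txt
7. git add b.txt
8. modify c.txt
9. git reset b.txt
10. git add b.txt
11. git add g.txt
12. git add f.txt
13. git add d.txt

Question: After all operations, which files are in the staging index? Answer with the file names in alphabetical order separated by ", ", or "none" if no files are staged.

After op 1 (modify g.txt): modified={g.txt} staged={none}
After op 2 (modify b.txt): modified={b.txt, g.txt} staged={none}
After op 3 (modify d.txt): modified={b.txt, d.txt, g.txt} staged={none}
After op 4 (modify f.txt): modified={b.txt, d.txt, f.txt, g.txt} staged={none}
After op 5 (modify a.txt): modified={a.txt, b.txt, d.txt, f.txt, g.txt} staged={none}
After op 6 (modify e.txt): modified={a.txt, b.txt, d.txt, e.txt, f.txt, g.txt} staged={none}
After op 7 (git add b.txt): modified={a.txt, d.txt, e.txt, f.txt, g.txt} staged={b.txt}
After op 8 (modify c.txt): modified={a.txt, c.txt, d.txt, e.txt, f.txt, g.txt} staged={b.txt}
After op 9 (git reset b.txt): modified={a.txt, b.txt, c.txt, d.txt, e.txt, f.txt, g.txt} staged={none}
After op 10 (git add b.txt): modified={a.txt, c.txt, d.txt, e.txt, f.txt, g.txt} staged={b.txt}
After op 11 (git add g.txt): modified={a.txt, c.txt, d.txt, e.txt, f.txt} staged={b.txt, g.txt}
After op 12 (git add f.txt): modified={a.txt, c.txt, d.txt, e.txt} staged={b.txt, f.txt, g.txt}
After op 13 (git add d.txt): modified={a.txt, c.txt, e.txt} staged={b.txt, d.txt, f.txt, g.txt}

Answer: b.txt, d.txt, f.txt, g.txt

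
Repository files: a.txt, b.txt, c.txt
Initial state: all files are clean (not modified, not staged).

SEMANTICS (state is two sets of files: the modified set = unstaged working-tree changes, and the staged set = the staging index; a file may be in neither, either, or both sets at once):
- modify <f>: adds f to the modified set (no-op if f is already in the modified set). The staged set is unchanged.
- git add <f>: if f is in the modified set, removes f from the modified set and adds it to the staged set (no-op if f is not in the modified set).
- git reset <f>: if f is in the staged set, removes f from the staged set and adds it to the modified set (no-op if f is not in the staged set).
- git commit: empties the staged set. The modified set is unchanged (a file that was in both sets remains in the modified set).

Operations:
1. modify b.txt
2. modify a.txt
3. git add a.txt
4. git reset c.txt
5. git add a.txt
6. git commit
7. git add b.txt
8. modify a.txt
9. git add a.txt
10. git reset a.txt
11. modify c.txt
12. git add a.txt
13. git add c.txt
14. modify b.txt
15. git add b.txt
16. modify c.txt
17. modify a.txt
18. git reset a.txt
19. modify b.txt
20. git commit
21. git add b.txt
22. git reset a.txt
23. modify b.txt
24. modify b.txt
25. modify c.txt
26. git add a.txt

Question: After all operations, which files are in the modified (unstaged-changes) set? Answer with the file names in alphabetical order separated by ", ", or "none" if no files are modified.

After op 1 (modify b.txt): modified={b.txt} staged={none}
After op 2 (modify a.txt): modified={a.txt, b.txt} staged={none}
After op 3 (git add a.txt): modified={b.txt} staged={a.txt}
After op 4 (git reset c.txt): modified={b.txt} staged={a.txt}
After op 5 (git add a.txt): modified={b.txt} staged={a.txt}
After op 6 (git commit): modified={b.txt} staged={none}
After op 7 (git add b.txt): modified={none} staged={b.txt}
After op 8 (modify a.txt): modified={a.txt} staged={b.txt}
After op 9 (git add a.txt): modified={none} staged={a.txt, b.txt}
After op 10 (git reset a.txt): modified={a.txt} staged={b.txt}
After op 11 (modify c.txt): modified={a.txt, c.txt} staged={b.txt}
After op 12 (git add a.txt): modified={c.txt} staged={a.txt, b.txt}
After op 13 (git add c.txt): modified={none} staged={a.txt, b.txt, c.txt}
After op 14 (modify b.txt): modified={b.txt} staged={a.txt, b.txt, c.txt}
After op 15 (git add b.txt): modified={none} staged={a.txt, b.txt, c.txt}
After op 16 (modify c.txt): modified={c.txt} staged={a.txt, b.txt, c.txt}
After op 17 (modify a.txt): modified={a.txt, c.txt} staged={a.txt, b.txt, c.txt}
After op 18 (git reset a.txt): modified={a.txt, c.txt} staged={b.txt, c.txt}
After op 19 (modify b.txt): modified={a.txt, b.txt, c.txt} staged={b.txt, c.txt}
After op 20 (git commit): modified={a.txt, b.txt, c.txt} staged={none}
After op 21 (git add b.txt): modified={a.txt, c.txt} staged={b.txt}
After op 22 (git reset a.txt): modified={a.txt, c.txt} staged={b.txt}
After op 23 (modify b.txt): modified={a.txt, b.txt, c.txt} staged={b.txt}
After op 24 (modify b.txt): modified={a.txt, b.txt, c.txt} staged={b.txt}
After op 25 (modify c.txt): modified={a.txt, b.txt, c.txt} staged={b.txt}
After op 26 (git add a.txt): modified={b.txt, c.txt} staged={a.txt, b.txt}

Answer: b.txt, c.txt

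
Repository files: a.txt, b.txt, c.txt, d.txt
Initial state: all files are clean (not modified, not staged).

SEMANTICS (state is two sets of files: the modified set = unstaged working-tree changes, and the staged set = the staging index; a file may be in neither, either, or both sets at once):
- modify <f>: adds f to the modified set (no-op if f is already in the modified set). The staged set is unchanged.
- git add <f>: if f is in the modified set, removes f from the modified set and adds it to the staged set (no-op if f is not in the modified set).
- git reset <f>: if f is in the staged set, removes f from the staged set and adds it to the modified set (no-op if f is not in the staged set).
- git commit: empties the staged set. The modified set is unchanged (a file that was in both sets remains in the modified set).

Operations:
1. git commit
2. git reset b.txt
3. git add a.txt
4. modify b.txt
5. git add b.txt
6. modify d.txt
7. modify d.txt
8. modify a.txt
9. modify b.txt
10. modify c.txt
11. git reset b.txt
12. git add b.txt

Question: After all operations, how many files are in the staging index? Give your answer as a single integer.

Answer: 1

Derivation:
After op 1 (git commit): modified={none} staged={none}
After op 2 (git reset b.txt): modified={none} staged={none}
After op 3 (git add a.txt): modified={none} staged={none}
After op 4 (modify b.txt): modified={b.txt} staged={none}
After op 5 (git add b.txt): modified={none} staged={b.txt}
After op 6 (modify d.txt): modified={d.txt} staged={b.txt}
After op 7 (modify d.txt): modified={d.txt} staged={b.txt}
After op 8 (modify a.txt): modified={a.txt, d.txt} staged={b.txt}
After op 9 (modify b.txt): modified={a.txt, b.txt, d.txt} staged={b.txt}
After op 10 (modify c.txt): modified={a.txt, b.txt, c.txt, d.txt} staged={b.txt}
After op 11 (git reset b.txt): modified={a.txt, b.txt, c.txt, d.txt} staged={none}
After op 12 (git add b.txt): modified={a.txt, c.txt, d.txt} staged={b.txt}
Final staged set: {b.txt} -> count=1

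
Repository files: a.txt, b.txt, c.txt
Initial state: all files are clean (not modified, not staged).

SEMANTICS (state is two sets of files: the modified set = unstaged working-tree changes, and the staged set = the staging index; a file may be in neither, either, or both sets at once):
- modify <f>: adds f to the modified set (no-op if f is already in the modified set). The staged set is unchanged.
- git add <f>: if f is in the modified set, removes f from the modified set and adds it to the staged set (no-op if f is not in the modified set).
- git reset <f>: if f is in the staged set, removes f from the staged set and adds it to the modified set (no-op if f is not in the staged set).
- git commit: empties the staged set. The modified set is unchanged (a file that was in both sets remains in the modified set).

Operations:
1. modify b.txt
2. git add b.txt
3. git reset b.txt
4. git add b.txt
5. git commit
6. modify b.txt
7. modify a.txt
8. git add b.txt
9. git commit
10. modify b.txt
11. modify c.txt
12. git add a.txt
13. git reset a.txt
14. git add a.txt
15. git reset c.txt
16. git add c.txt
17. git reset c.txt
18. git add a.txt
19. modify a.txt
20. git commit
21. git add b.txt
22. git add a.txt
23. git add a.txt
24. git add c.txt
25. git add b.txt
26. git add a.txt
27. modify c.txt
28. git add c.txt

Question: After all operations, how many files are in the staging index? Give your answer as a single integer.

After op 1 (modify b.txt): modified={b.txt} staged={none}
After op 2 (git add b.txt): modified={none} staged={b.txt}
After op 3 (git reset b.txt): modified={b.txt} staged={none}
After op 4 (git add b.txt): modified={none} staged={b.txt}
After op 5 (git commit): modified={none} staged={none}
After op 6 (modify b.txt): modified={b.txt} staged={none}
After op 7 (modify a.txt): modified={a.txt, b.txt} staged={none}
After op 8 (git add b.txt): modified={a.txt} staged={b.txt}
After op 9 (git commit): modified={a.txt} staged={none}
After op 10 (modify b.txt): modified={a.txt, b.txt} staged={none}
After op 11 (modify c.txt): modified={a.txt, b.txt, c.txt} staged={none}
After op 12 (git add a.txt): modified={b.txt, c.txt} staged={a.txt}
After op 13 (git reset a.txt): modified={a.txt, b.txt, c.txt} staged={none}
After op 14 (git add a.txt): modified={b.txt, c.txt} staged={a.txt}
After op 15 (git reset c.txt): modified={b.txt, c.txt} staged={a.txt}
After op 16 (git add c.txt): modified={b.txt} staged={a.txt, c.txt}
After op 17 (git reset c.txt): modified={b.txt, c.txt} staged={a.txt}
After op 18 (git add a.txt): modified={b.txt, c.txt} staged={a.txt}
After op 19 (modify a.txt): modified={a.txt, b.txt, c.txt} staged={a.txt}
After op 20 (git commit): modified={a.txt, b.txt, c.txt} staged={none}
After op 21 (git add b.txt): modified={a.txt, c.txt} staged={b.txt}
After op 22 (git add a.txt): modified={c.txt} staged={a.txt, b.txt}
After op 23 (git add a.txt): modified={c.txt} staged={a.txt, b.txt}
After op 24 (git add c.txt): modified={none} staged={a.txt, b.txt, c.txt}
After op 25 (git add b.txt): modified={none} staged={a.txt, b.txt, c.txt}
After op 26 (git add a.txt): modified={none} staged={a.txt, b.txt, c.txt}
After op 27 (modify c.txt): modified={c.txt} staged={a.txt, b.txt, c.txt}
After op 28 (git add c.txt): modified={none} staged={a.txt, b.txt, c.txt}
Final staged set: {a.txt, b.txt, c.txt} -> count=3

Answer: 3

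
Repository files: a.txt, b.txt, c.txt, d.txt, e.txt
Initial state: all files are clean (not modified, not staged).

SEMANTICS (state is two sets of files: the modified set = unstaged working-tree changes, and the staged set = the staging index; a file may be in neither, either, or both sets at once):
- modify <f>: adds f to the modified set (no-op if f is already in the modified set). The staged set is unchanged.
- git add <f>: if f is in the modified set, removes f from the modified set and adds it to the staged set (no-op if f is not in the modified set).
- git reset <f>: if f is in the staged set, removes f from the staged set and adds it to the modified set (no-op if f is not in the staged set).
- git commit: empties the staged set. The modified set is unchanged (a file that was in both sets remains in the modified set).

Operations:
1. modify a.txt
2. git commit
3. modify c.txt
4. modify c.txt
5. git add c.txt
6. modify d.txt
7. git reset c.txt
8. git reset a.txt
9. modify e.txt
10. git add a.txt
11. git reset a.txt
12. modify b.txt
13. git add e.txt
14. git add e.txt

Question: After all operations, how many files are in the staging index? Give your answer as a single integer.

Answer: 1

Derivation:
After op 1 (modify a.txt): modified={a.txt} staged={none}
After op 2 (git commit): modified={a.txt} staged={none}
After op 3 (modify c.txt): modified={a.txt, c.txt} staged={none}
After op 4 (modify c.txt): modified={a.txt, c.txt} staged={none}
After op 5 (git add c.txt): modified={a.txt} staged={c.txt}
After op 6 (modify d.txt): modified={a.txt, d.txt} staged={c.txt}
After op 7 (git reset c.txt): modified={a.txt, c.txt, d.txt} staged={none}
After op 8 (git reset a.txt): modified={a.txt, c.txt, d.txt} staged={none}
After op 9 (modify e.txt): modified={a.txt, c.txt, d.txt, e.txt} staged={none}
After op 10 (git add a.txt): modified={c.txt, d.txt, e.txt} staged={a.txt}
After op 11 (git reset a.txt): modified={a.txt, c.txt, d.txt, e.txt} staged={none}
After op 12 (modify b.txt): modified={a.txt, b.txt, c.txt, d.txt, e.txt} staged={none}
After op 13 (git add e.txt): modified={a.txt, b.txt, c.txt, d.txt} staged={e.txt}
After op 14 (git add e.txt): modified={a.txt, b.txt, c.txt, d.txt} staged={e.txt}
Final staged set: {e.txt} -> count=1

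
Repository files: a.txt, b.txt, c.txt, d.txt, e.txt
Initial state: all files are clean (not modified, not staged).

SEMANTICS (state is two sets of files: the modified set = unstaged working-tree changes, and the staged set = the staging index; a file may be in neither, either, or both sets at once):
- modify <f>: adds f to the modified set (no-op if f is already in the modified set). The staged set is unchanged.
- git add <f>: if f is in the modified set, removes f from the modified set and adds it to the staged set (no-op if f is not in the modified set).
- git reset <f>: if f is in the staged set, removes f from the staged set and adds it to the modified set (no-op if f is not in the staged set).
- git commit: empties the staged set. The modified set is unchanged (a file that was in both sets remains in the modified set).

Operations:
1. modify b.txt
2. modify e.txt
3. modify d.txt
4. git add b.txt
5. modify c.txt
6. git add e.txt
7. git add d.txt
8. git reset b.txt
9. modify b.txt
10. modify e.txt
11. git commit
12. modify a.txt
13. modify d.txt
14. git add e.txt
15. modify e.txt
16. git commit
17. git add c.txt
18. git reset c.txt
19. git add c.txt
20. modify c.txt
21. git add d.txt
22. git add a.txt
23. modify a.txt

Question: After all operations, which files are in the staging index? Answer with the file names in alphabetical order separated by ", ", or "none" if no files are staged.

Answer: a.txt, c.txt, d.txt

Derivation:
After op 1 (modify b.txt): modified={b.txt} staged={none}
After op 2 (modify e.txt): modified={b.txt, e.txt} staged={none}
After op 3 (modify d.txt): modified={b.txt, d.txt, e.txt} staged={none}
After op 4 (git add b.txt): modified={d.txt, e.txt} staged={b.txt}
After op 5 (modify c.txt): modified={c.txt, d.txt, e.txt} staged={b.txt}
After op 6 (git add e.txt): modified={c.txt, d.txt} staged={b.txt, e.txt}
After op 7 (git add d.txt): modified={c.txt} staged={b.txt, d.txt, e.txt}
After op 8 (git reset b.txt): modified={b.txt, c.txt} staged={d.txt, e.txt}
After op 9 (modify b.txt): modified={b.txt, c.txt} staged={d.txt, e.txt}
After op 10 (modify e.txt): modified={b.txt, c.txt, e.txt} staged={d.txt, e.txt}
After op 11 (git commit): modified={b.txt, c.txt, e.txt} staged={none}
After op 12 (modify a.txt): modified={a.txt, b.txt, c.txt, e.txt} staged={none}
After op 13 (modify d.txt): modified={a.txt, b.txt, c.txt, d.txt, e.txt} staged={none}
After op 14 (git add e.txt): modified={a.txt, b.txt, c.txt, d.txt} staged={e.txt}
After op 15 (modify e.txt): modified={a.txt, b.txt, c.txt, d.txt, e.txt} staged={e.txt}
After op 16 (git commit): modified={a.txt, b.txt, c.txt, d.txt, e.txt} staged={none}
After op 17 (git add c.txt): modified={a.txt, b.txt, d.txt, e.txt} staged={c.txt}
After op 18 (git reset c.txt): modified={a.txt, b.txt, c.txt, d.txt, e.txt} staged={none}
After op 19 (git add c.txt): modified={a.txt, b.txt, d.txt, e.txt} staged={c.txt}
After op 20 (modify c.txt): modified={a.txt, b.txt, c.txt, d.txt, e.txt} staged={c.txt}
After op 21 (git add d.txt): modified={a.txt, b.txt, c.txt, e.txt} staged={c.txt, d.txt}
After op 22 (git add a.txt): modified={b.txt, c.txt, e.txt} staged={a.txt, c.txt, d.txt}
After op 23 (modify a.txt): modified={a.txt, b.txt, c.txt, e.txt} staged={a.txt, c.txt, d.txt}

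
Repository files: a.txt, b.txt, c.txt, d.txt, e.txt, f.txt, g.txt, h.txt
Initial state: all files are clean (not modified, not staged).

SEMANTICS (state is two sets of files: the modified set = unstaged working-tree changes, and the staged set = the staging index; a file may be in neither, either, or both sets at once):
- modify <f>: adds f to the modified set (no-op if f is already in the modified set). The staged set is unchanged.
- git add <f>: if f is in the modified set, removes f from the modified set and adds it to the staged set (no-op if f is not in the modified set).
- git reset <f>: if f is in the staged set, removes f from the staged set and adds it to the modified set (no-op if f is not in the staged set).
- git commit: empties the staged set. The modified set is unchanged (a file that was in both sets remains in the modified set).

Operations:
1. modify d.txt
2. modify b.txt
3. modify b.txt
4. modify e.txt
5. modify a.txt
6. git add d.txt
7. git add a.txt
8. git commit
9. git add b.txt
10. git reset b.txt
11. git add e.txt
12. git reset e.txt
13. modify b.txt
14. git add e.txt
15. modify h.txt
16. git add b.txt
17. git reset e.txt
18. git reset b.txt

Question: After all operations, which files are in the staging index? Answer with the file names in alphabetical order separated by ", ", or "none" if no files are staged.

Answer: none

Derivation:
After op 1 (modify d.txt): modified={d.txt} staged={none}
After op 2 (modify b.txt): modified={b.txt, d.txt} staged={none}
After op 3 (modify b.txt): modified={b.txt, d.txt} staged={none}
After op 4 (modify e.txt): modified={b.txt, d.txt, e.txt} staged={none}
After op 5 (modify a.txt): modified={a.txt, b.txt, d.txt, e.txt} staged={none}
After op 6 (git add d.txt): modified={a.txt, b.txt, e.txt} staged={d.txt}
After op 7 (git add a.txt): modified={b.txt, e.txt} staged={a.txt, d.txt}
After op 8 (git commit): modified={b.txt, e.txt} staged={none}
After op 9 (git add b.txt): modified={e.txt} staged={b.txt}
After op 10 (git reset b.txt): modified={b.txt, e.txt} staged={none}
After op 11 (git add e.txt): modified={b.txt} staged={e.txt}
After op 12 (git reset e.txt): modified={b.txt, e.txt} staged={none}
After op 13 (modify b.txt): modified={b.txt, e.txt} staged={none}
After op 14 (git add e.txt): modified={b.txt} staged={e.txt}
After op 15 (modify h.txt): modified={b.txt, h.txt} staged={e.txt}
After op 16 (git add b.txt): modified={h.txt} staged={b.txt, e.txt}
After op 17 (git reset e.txt): modified={e.txt, h.txt} staged={b.txt}
After op 18 (git reset b.txt): modified={b.txt, e.txt, h.txt} staged={none}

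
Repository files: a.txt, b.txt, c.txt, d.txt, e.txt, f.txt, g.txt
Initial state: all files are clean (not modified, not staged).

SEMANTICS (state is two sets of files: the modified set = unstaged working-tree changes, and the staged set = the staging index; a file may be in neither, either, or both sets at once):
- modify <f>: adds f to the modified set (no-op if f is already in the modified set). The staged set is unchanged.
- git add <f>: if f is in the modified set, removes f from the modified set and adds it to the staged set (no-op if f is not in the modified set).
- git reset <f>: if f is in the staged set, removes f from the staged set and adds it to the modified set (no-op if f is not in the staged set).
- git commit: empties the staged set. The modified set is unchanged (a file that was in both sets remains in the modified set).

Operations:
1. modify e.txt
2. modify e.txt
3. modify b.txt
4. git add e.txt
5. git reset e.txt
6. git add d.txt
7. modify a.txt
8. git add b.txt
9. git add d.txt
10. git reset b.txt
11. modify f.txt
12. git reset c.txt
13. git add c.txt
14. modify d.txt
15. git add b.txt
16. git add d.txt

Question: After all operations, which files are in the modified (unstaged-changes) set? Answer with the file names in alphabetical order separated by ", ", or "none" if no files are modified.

After op 1 (modify e.txt): modified={e.txt} staged={none}
After op 2 (modify e.txt): modified={e.txt} staged={none}
After op 3 (modify b.txt): modified={b.txt, e.txt} staged={none}
After op 4 (git add e.txt): modified={b.txt} staged={e.txt}
After op 5 (git reset e.txt): modified={b.txt, e.txt} staged={none}
After op 6 (git add d.txt): modified={b.txt, e.txt} staged={none}
After op 7 (modify a.txt): modified={a.txt, b.txt, e.txt} staged={none}
After op 8 (git add b.txt): modified={a.txt, e.txt} staged={b.txt}
After op 9 (git add d.txt): modified={a.txt, e.txt} staged={b.txt}
After op 10 (git reset b.txt): modified={a.txt, b.txt, e.txt} staged={none}
After op 11 (modify f.txt): modified={a.txt, b.txt, e.txt, f.txt} staged={none}
After op 12 (git reset c.txt): modified={a.txt, b.txt, e.txt, f.txt} staged={none}
After op 13 (git add c.txt): modified={a.txt, b.txt, e.txt, f.txt} staged={none}
After op 14 (modify d.txt): modified={a.txt, b.txt, d.txt, e.txt, f.txt} staged={none}
After op 15 (git add b.txt): modified={a.txt, d.txt, e.txt, f.txt} staged={b.txt}
After op 16 (git add d.txt): modified={a.txt, e.txt, f.txt} staged={b.txt, d.txt}

Answer: a.txt, e.txt, f.txt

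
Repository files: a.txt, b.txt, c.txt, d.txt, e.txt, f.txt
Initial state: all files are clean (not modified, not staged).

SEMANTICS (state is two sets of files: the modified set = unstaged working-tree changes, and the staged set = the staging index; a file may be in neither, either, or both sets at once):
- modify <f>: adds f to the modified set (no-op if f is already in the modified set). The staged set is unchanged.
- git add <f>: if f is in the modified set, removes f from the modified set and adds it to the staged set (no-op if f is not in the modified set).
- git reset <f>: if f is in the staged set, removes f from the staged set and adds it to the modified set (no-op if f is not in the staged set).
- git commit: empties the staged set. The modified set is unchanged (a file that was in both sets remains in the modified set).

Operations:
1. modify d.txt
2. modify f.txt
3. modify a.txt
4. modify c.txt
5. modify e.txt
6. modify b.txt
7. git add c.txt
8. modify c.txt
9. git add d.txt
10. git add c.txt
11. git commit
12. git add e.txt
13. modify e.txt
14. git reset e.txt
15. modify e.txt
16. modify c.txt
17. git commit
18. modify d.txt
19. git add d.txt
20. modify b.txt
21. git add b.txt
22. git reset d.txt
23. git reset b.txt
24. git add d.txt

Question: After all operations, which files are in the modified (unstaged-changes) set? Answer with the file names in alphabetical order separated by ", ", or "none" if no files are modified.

After op 1 (modify d.txt): modified={d.txt} staged={none}
After op 2 (modify f.txt): modified={d.txt, f.txt} staged={none}
After op 3 (modify a.txt): modified={a.txt, d.txt, f.txt} staged={none}
After op 4 (modify c.txt): modified={a.txt, c.txt, d.txt, f.txt} staged={none}
After op 5 (modify e.txt): modified={a.txt, c.txt, d.txt, e.txt, f.txt} staged={none}
After op 6 (modify b.txt): modified={a.txt, b.txt, c.txt, d.txt, e.txt, f.txt} staged={none}
After op 7 (git add c.txt): modified={a.txt, b.txt, d.txt, e.txt, f.txt} staged={c.txt}
After op 8 (modify c.txt): modified={a.txt, b.txt, c.txt, d.txt, e.txt, f.txt} staged={c.txt}
After op 9 (git add d.txt): modified={a.txt, b.txt, c.txt, e.txt, f.txt} staged={c.txt, d.txt}
After op 10 (git add c.txt): modified={a.txt, b.txt, e.txt, f.txt} staged={c.txt, d.txt}
After op 11 (git commit): modified={a.txt, b.txt, e.txt, f.txt} staged={none}
After op 12 (git add e.txt): modified={a.txt, b.txt, f.txt} staged={e.txt}
After op 13 (modify e.txt): modified={a.txt, b.txt, e.txt, f.txt} staged={e.txt}
After op 14 (git reset e.txt): modified={a.txt, b.txt, e.txt, f.txt} staged={none}
After op 15 (modify e.txt): modified={a.txt, b.txt, e.txt, f.txt} staged={none}
After op 16 (modify c.txt): modified={a.txt, b.txt, c.txt, e.txt, f.txt} staged={none}
After op 17 (git commit): modified={a.txt, b.txt, c.txt, e.txt, f.txt} staged={none}
After op 18 (modify d.txt): modified={a.txt, b.txt, c.txt, d.txt, e.txt, f.txt} staged={none}
After op 19 (git add d.txt): modified={a.txt, b.txt, c.txt, e.txt, f.txt} staged={d.txt}
After op 20 (modify b.txt): modified={a.txt, b.txt, c.txt, e.txt, f.txt} staged={d.txt}
After op 21 (git add b.txt): modified={a.txt, c.txt, e.txt, f.txt} staged={b.txt, d.txt}
After op 22 (git reset d.txt): modified={a.txt, c.txt, d.txt, e.txt, f.txt} staged={b.txt}
After op 23 (git reset b.txt): modified={a.txt, b.txt, c.txt, d.txt, e.txt, f.txt} staged={none}
After op 24 (git add d.txt): modified={a.txt, b.txt, c.txt, e.txt, f.txt} staged={d.txt}

Answer: a.txt, b.txt, c.txt, e.txt, f.txt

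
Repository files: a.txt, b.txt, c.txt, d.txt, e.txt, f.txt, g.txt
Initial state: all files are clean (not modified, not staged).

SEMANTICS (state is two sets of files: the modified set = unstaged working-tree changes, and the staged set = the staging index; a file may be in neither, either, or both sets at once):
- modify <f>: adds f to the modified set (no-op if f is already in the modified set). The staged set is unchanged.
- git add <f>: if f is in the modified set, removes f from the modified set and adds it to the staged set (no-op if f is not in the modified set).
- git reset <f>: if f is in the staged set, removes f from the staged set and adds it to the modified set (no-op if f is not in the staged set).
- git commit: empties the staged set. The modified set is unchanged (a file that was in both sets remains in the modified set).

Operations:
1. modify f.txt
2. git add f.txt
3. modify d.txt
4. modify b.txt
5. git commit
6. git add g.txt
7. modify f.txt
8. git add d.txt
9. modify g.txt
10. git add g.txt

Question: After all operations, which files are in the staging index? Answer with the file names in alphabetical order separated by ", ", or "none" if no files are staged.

Answer: d.txt, g.txt

Derivation:
After op 1 (modify f.txt): modified={f.txt} staged={none}
After op 2 (git add f.txt): modified={none} staged={f.txt}
After op 3 (modify d.txt): modified={d.txt} staged={f.txt}
After op 4 (modify b.txt): modified={b.txt, d.txt} staged={f.txt}
After op 5 (git commit): modified={b.txt, d.txt} staged={none}
After op 6 (git add g.txt): modified={b.txt, d.txt} staged={none}
After op 7 (modify f.txt): modified={b.txt, d.txt, f.txt} staged={none}
After op 8 (git add d.txt): modified={b.txt, f.txt} staged={d.txt}
After op 9 (modify g.txt): modified={b.txt, f.txt, g.txt} staged={d.txt}
After op 10 (git add g.txt): modified={b.txt, f.txt} staged={d.txt, g.txt}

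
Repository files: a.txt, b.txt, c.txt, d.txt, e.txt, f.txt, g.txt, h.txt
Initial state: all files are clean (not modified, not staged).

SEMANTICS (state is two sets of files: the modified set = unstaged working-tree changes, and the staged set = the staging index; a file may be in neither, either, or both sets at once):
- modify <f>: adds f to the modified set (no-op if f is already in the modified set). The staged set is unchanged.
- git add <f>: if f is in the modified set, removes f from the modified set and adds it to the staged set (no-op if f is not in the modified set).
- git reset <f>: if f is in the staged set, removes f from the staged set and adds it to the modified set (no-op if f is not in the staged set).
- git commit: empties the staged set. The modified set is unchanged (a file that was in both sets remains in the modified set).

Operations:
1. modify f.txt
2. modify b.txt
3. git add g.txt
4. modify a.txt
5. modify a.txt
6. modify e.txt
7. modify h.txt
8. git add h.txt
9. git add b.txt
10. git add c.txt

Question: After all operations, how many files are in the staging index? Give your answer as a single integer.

Answer: 2

Derivation:
After op 1 (modify f.txt): modified={f.txt} staged={none}
After op 2 (modify b.txt): modified={b.txt, f.txt} staged={none}
After op 3 (git add g.txt): modified={b.txt, f.txt} staged={none}
After op 4 (modify a.txt): modified={a.txt, b.txt, f.txt} staged={none}
After op 5 (modify a.txt): modified={a.txt, b.txt, f.txt} staged={none}
After op 6 (modify e.txt): modified={a.txt, b.txt, e.txt, f.txt} staged={none}
After op 7 (modify h.txt): modified={a.txt, b.txt, e.txt, f.txt, h.txt} staged={none}
After op 8 (git add h.txt): modified={a.txt, b.txt, e.txt, f.txt} staged={h.txt}
After op 9 (git add b.txt): modified={a.txt, e.txt, f.txt} staged={b.txt, h.txt}
After op 10 (git add c.txt): modified={a.txt, e.txt, f.txt} staged={b.txt, h.txt}
Final staged set: {b.txt, h.txt} -> count=2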